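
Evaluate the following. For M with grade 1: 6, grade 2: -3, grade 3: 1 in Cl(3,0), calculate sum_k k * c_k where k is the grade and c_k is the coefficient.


Grade-weighted sum = sum of grade_k * coefficient_k
1*6 = 6
2*(-3) = -6
3*1 = 3
Total = 6 + (-6) + 3 = 3


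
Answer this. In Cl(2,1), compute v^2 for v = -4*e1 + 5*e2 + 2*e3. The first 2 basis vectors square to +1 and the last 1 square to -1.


v^2 = sum of c_i^2 * e_i^2
Positive signature terms (e_i^2 = +1): (-4)^2 + 5^2 = 41
Negative signature terms (e_j^2 = -1): 2^2 = 4
v^2 = 41 - 4 = 37


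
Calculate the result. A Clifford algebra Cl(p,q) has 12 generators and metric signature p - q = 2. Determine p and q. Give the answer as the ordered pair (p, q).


We need p + q = 12 and p - q = 2.
Adding: 2p = 12 + 2 = 14, so p = 7.
Then q = 12 - 7 = 5.
(p, q) = (7, 5)


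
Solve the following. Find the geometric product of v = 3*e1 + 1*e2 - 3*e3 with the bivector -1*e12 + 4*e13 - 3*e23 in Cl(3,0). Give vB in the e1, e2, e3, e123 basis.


vB has grade-1 (vector) and grade-3 (trivector) parts: vB = (v _| B) + (v ^ B).
Vector part <vB>_1:
  e1: -v2*b12 - v3*b13 = -(1)*(-1) - (-3)*(4) = 13
  e2: v1*b12 - v3*b23 = (3)*(-1) - (-3)*(-3) = -12
  e3: v1*b13 + v2*b23 = (3)*(4) + (1)*(-3) = 9
Trivector part <vB>_3:
  e123: v1*b23 - v2*b13 + v3*b12 = (3)*(-3) - (1)*(4) + (-3)*(-1) = -10
vB = 13*e1 - 12*e2 + 9*e3 - 10*e123


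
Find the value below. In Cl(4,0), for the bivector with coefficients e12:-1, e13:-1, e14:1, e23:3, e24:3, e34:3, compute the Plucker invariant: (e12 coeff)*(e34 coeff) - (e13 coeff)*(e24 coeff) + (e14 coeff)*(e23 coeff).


Plucker relation: af - be + cd
a*f = (-1)*3 = -3
b*e = (-1)*3 = -3
c*d = 1*3 = 3
af - be + cd = -3 - (-3) + 3
= 3


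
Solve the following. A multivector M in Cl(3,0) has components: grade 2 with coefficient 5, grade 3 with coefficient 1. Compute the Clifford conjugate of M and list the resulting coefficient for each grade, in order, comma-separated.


Clifford conjugate sign for grade k: (-1)^(k(k+1)/2)
Grade 2: (-1)^(2*3/2) = (-1)^3 = -1, coeff 5 -> -5
Grade 3: (-1)^(3*4/2) = (-1)^6 = 1, coeff 1 -> 1
Conjugated coefficients: -5, 1


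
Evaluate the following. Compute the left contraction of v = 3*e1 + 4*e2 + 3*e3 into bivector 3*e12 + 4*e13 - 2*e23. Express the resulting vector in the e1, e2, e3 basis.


Left contraction v _| B = <vB>_1 (grade-1 part of the geometric product vB).
Using e1_|e12 = e2, e2_|e12 = -e1, e1_|e13 = e3, e3_|e13 = -e1, e2_|e23 = e3, e3_|e23 = -e2:
e1 coeff: -v2*b12 - v3*b13 = -(4)*(3) - (3)*(4) = -24
e2 coeff: v1*b12 - v3*b23 = (3)*(3) - (3)*(-2) = 15
e3 coeff: v1*b13 + v2*b23 = (3)*(4) + (4)*(-2) = 4
v _| B = -24*e1 + 15*e2 + 4*e3


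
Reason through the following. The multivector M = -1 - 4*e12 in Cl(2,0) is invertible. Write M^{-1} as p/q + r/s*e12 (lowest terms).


M = -1 - 4*e12, where e12^2 = -1.
Since M commutes with its reverse ~M = a - b*e12, M * ~M = a^2 - b^2*e12^2 = a^2 + b^2.
So M^{-1} = ~M / (a^2 + b^2) = (a - b*e12)/(a^2 + b^2).
a^2 + b^2 = 1 + 16 = 17
Scalar part = -1/17 = -1/17
Bivector coeff = 4/17 = 4/17
M^{-1} = -1/17 + 4/17*e12


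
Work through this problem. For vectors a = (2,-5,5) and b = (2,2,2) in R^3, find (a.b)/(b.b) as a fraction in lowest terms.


Projection coefficient = (a . b) / (b . b)
a . b = 2*2 + (-5)*2 + 5*2
= 4 + (-10) + 10 = 4
b . b = 2^2 + 2^2 + 2^2
= 4 + 4 + 4 = 12
Coefficient = 4/12
In lowest terms: 1/3


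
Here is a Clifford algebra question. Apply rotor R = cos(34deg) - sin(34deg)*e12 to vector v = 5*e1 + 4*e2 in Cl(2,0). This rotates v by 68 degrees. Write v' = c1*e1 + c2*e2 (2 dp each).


Rotor R = cos(34deg) - sin(34deg)*e12
Rotation angle theta = 2 * 34 = 68 degrees
v' = R*v*~R rotates v by theta.
cos(68deg) = 0.3746, sin(68deg) = 0.9272
v'_1 = 5*cos(68deg) - 4*sin(68deg)
= 5*0.3746 - 4*0.9272
= -1.84
v'_2 = 5*sin(68deg) + 4*cos(68deg)
= 5*0.9272 + 4*0.3746
= 6.13
v' = -1.84*e1 + 6.13*e2


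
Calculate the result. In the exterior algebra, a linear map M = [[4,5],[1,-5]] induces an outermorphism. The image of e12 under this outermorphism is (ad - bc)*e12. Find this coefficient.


The outermorphism of a linear map f sends e1^e2 to f(e1)^f(e2).
f(e1) = 4*e1 + 1*e2
f(e2) = 5*e1 - 5*e2
f(e1) ^ f(e2) = (4*e1 + 1*e2) ^ (5*e1 - 5*e2)
= 4*(-5)*e12 + 1*5*e21
= (-20 - 5)*e12
= -25*e12
Coefficient = -25


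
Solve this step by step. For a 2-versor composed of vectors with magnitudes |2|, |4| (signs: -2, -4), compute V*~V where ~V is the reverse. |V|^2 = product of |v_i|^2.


Each vector v_i has |v_i|^2 = s_i^2
Squared scales: (-2)^2 = 4, (-4)^2 = 16
|V|^2 = 4 * 16
= 64


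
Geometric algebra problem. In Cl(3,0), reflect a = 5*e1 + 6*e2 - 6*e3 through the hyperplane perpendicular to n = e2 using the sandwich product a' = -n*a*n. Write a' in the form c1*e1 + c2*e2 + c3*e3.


Reflection formula: a' = -n*a*n, with n = e2 (unit vector, n^2 = 1).
For reflection through hyperplane perp to e2:
The component along e2 flips sign, others stay.
a = (5, 6, -6)
a' = (5, -6, -6)
a' = 5*e1 - 6*e2 - 6*e3


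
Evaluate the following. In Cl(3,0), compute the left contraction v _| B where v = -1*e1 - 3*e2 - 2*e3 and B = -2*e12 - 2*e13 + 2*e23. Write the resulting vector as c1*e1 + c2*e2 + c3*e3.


Left contraction v _| B = <vB>_1 (grade-1 part of the geometric product vB).
Using e1_|e12 = e2, e2_|e12 = -e1, e1_|e13 = e3, e3_|e13 = -e1, e2_|e23 = e3, e3_|e23 = -e2:
e1 coeff: -v2*b12 - v3*b13 = -(-3)*(-2) - (-2)*(-2) = -10
e2 coeff: v1*b12 - v3*b23 = (-1)*(-2) - (-2)*(2) = 6
e3 coeff: v1*b13 + v2*b23 = (-1)*(-2) + (-3)*(2) = -4
v _| B = -10*e1 + 6*e2 - 4*e3


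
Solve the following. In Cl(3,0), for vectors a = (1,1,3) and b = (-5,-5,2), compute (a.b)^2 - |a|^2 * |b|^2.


a . b = 1*(-5) + 1*(-5) + 3*2
= -5 + (-5) + 6 = -4
|a|^2 = 1^2 + 1^2 + 3^2 = 11
|b|^2 = (-5)^2 + (-5)^2 + 2^2 = 54
(a.b)^2 = (-4)^2 = 16
|a|^2 * |b|^2 = 11 * 54 = 594
Result = 16 - 594 = -578


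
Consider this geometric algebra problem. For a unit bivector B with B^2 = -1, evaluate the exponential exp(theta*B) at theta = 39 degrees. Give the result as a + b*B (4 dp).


For a unit bivector B with B^2 = -1, the exponential series gives
e^(theta*B) = cos(theta) + sin(theta)*B (the GA analogue of Euler's formula).
theta = 39 degrees = 0.680678 rad
cos(39 deg) = 0.7771
sin(39 deg) = 0.6293
exp(theta*B) = 0.7771 + 0.6293*B


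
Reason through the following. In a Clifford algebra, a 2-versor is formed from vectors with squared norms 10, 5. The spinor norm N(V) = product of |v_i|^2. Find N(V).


Spinor norm N(V) = |v1|^2 * |v2|^2 * ... * |v2|^2
= 10 * 5
Running product: 10, 50
N(V) = 50


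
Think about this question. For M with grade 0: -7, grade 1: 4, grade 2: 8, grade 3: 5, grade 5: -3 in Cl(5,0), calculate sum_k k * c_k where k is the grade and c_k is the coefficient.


Grade-weighted sum = sum of grade_k * coefficient_k
0*(-7) = 0
1*4 = 4
2*8 = 16
3*5 = 15
5*(-3) = -15
Total = 0 + 4 + 16 + 15 + (-15) = 20


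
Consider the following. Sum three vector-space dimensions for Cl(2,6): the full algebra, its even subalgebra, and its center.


n = 2 + 6 = 8
Total dim = 2^8 = 256
Even subalgebra dim = 2^7 = 128
n is even, so center dim = 1
Sum = 256 + 128 + 1 = 385


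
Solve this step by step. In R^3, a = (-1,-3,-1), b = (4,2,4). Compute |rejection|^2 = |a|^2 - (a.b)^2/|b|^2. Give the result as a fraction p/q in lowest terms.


|a|^2 = (-1)^2 + (-3)^2 + (-1)^2 = 11
|b|^2 = 4^2 + 2^2 + 4^2 = 36
a . b = (-1)*4 + (-3)*2 + (-1)*4 = -14
(a.b)^2 = (-14)^2 = 196
|rej|^2 = 11 - 196/36
= (396 - 196)/36
= 200/36
In lowest terms: 50/9


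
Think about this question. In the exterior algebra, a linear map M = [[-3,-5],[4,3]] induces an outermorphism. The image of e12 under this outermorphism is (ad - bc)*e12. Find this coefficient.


The outermorphism of a linear map f sends e1^e2 to f(e1)^f(e2).
f(e1) = -3*e1 + 4*e2
f(e2) = -5*e1 + 3*e2
f(e1) ^ f(e2) = (-3*e1 + 4*e2) ^ (-5*e1 + 3*e2)
= (-3)*3*e12 + 4*(-5)*e21
= (-9 - (-20))*e12
= 11*e12
Coefficient = 11


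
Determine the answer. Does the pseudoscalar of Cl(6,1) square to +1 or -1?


The pseudoscalar I = e1...e_n (product of all n generators) of Cl(p,q) satisfies I^2 = (-1)^(q + n(n-1)/2).
p = 6, q = 1, n = p + q = 7
n(n-1)/2 = 7 * 6 / 2 = 21
Exponent = q + n(n-1)/2 = 1 + 21 = 22
I^2 = (-1)^22 = +1


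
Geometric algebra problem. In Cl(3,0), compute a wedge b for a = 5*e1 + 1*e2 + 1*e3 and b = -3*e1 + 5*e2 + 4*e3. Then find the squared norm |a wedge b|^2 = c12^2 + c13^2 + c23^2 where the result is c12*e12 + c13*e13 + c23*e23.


a wedge b = (a1*b2 - a2*b1)*e12 + (a1*b3 - a3*b1)*e13 + (a2*b3 - a3*b2)*e23
e12 coeff: 5*5 - 1*(-3) = 25 - (-3) = 28
e13 coeff: 5*4 - 1*(-3) = 20 - (-3) = 23
e23 coeff: 1*4 - 1*5 = 4 - 5 = -1
|a wedge b|^2 = 28^2 + 23^2 + (-1)^2
= 784 + 529 + 1
= 1314


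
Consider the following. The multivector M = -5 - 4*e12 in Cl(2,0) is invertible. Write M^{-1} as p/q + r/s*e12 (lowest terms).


M = -5 - 4*e12, where e12^2 = -1.
Since M commutes with its reverse ~M = a - b*e12, M * ~M = a^2 - b^2*e12^2 = a^2 + b^2.
So M^{-1} = ~M / (a^2 + b^2) = (a - b*e12)/(a^2 + b^2).
a^2 + b^2 = 25 + 16 = 41
Scalar part = -5/41 = -5/41
Bivector coeff = 4/41 = 4/41
M^{-1} = -5/41 + 4/41*e12


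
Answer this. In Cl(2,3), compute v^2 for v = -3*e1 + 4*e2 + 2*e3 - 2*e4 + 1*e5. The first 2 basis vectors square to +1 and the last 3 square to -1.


v^2 = sum of c_i^2 * e_i^2
Positive signature terms (e_i^2 = +1): (-3)^2 + 4^2 = 25
Negative signature terms (e_j^2 = -1): 2^2 + (-2)^2 + 1^2 = 9
v^2 = 25 - 9 = 16


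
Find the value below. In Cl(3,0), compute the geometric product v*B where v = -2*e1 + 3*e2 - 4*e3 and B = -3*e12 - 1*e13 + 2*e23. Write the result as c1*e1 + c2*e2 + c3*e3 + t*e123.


vB has grade-1 (vector) and grade-3 (trivector) parts: vB = (v _| B) + (v ^ B).
Vector part <vB>_1:
  e1: -v2*b12 - v3*b13 = -(3)*(-3) - (-4)*(-1) = 5
  e2: v1*b12 - v3*b23 = (-2)*(-3) - (-4)*(2) = 14
  e3: v1*b13 + v2*b23 = (-2)*(-1) + (3)*(2) = 8
Trivector part <vB>_3:
  e123: v1*b23 - v2*b13 + v3*b12 = (-2)*(2) - (3)*(-1) + (-4)*(-3) = 11
vB = 5*e1 + 14*e2 + 8*e3 + 11*e123


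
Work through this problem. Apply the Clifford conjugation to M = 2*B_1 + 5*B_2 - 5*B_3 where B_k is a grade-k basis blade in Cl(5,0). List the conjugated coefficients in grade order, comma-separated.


Clifford conjugate sign for grade k: (-1)^(k(k+1)/2)
Grade 1: (-1)^(1*2/2) = (-1)^1 = -1, coeff 2 -> -2
Grade 2: (-1)^(2*3/2) = (-1)^3 = -1, coeff 5 -> -5
Grade 3: (-1)^(3*4/2) = (-1)^6 = 1, coeff -5 -> -5
Conjugated coefficients: -2, -5, -5


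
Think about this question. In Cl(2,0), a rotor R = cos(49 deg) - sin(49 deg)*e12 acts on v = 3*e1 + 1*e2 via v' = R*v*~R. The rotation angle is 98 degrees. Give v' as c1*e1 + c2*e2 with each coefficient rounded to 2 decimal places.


Rotor R = cos(49deg) - sin(49deg)*e12
Rotation angle theta = 2 * 49 = 98 degrees
v' = R*v*~R rotates v by theta.
cos(98deg) = -0.1392, sin(98deg) = 0.9903
v'_1 = 3*cos(98deg) - 1*sin(98deg)
= 3*(-0.1392) - 1*0.9903
= -1.41
v'_2 = 3*sin(98deg) + 1*cos(98deg)
= 3*0.9903 + 1*(-0.1392)
= 2.83
v' = -1.41*e1 + 2.83*e2


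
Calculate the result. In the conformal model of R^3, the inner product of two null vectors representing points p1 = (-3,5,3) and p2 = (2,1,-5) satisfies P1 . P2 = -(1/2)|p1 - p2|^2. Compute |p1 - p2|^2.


p1 - p2 = (-5, 4, 8)
|p1 - p2|^2 = (-5)^2 + 4^2 + 8^2
= 25 + 16 + 64
= 105


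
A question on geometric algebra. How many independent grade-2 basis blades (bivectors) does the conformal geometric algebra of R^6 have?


The conformal model of R^6 uses Cl(7,1) with m = 6 + 2 = 8 generators.
Number of grade-2 blades = C(m, 2) = C(8, 2)
= 8*7/2 = 28


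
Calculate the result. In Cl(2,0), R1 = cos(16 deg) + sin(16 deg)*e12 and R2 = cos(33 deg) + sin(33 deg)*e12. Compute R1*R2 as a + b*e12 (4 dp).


Same-plane rotors commute and their half-angles add:
R1*R2 = cos(a1 + a2) + sin(a1 + a2)*e12.
a1 + a2 = 16 + 33 = 49 deg
cos(49 deg) = 0.6561
sin(49 deg) = 0.7547
R1*R2 = 0.6561 + 0.7547*e12


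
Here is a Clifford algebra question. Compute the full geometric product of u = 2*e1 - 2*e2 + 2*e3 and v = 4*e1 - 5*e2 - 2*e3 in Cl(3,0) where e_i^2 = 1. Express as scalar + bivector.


In Cl(3,0): e_i^2 = 1, e_ie_j = -e_je_i for i != j.
Scalar part = u . v = 2*4 + (-2)*(-5) + 2*(-2)
= 8 + 10 + (-4) = 14
e12 coeff = 2*(-5) - (-2)*4 = -10 - (-8) = -2
e13 coeff = 2*(-2) - 2*4 = -4 - 8 = -12
e23 coeff = (-2)*(-2) - 2*(-5) = 4 - (-10) = 14
uv = 14 - 2*e12 - 12*e13 + 14*e23


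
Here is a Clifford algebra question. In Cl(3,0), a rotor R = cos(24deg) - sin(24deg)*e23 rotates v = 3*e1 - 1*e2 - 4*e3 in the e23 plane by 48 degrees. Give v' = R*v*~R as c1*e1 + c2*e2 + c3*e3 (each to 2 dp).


Rotor R = cos(24deg) - sin(24deg)*e23
Rotation angle theta = 2 * 24 = 48 degrees in the e23 plane (e2 -> e3).
The component perpendicular to the plane (e1) is invariant: v'_1 = v1 = 3.00
cos(48deg) = 0.6691, sin(48deg) = 0.7431
v'_2 = v2*cos(theta) - v3*sin(theta) = -1*0.6691 - (-4)*0.7431 = 2.30
v'_3 = v2*sin(theta) + v3*cos(theta) = -1*0.7431 + (-4)*0.6691 = -3.42
v' = 3.00*e1 + 2.30*e2 - 3.42*e3


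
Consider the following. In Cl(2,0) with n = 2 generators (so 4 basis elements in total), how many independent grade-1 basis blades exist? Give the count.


Number of grade-k basis blades in Cl(p,q) with n = p + q is C(n, k).
n = 2 + 0 = 2
C(2, 1) = 2! / (1! * 1!)
= 2 / (1 * 1)
= 2


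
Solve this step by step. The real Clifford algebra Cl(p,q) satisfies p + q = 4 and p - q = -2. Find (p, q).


We need p + q = 4 and p - q = -2.
Adding: 2p = 4 + (-2) = 2, so p = 1.
Then q = 4 - 1 = 3.
(p, q) = (1, 3)


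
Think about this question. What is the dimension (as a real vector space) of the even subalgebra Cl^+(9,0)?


Even subalgebra dimension = 2^(n-1)
n = 9 + 0 = 9
2^(9 - 1) = 2^8 = 256
Verification: sum of C(9,k) for even k = 1 + 36 + 126 + 84 + 9 = 256
Result = 256


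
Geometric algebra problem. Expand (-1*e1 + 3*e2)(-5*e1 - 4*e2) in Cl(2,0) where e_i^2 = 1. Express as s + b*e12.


Expand: (-1*e1 + 3*e2)(-5*e1 - 4*e2)
= (-1)*(-5)*e1e1 + (-1)*(-4)*e1e2 + 3*(-5)*e2e1 + 3*(-4)*e2e2
Using e1^2 = e2^2 = 1, e2e1 = -e1e2:
Scalar part s = (-1)*(-5) + 3*(-4) = 5 + (-12) = -7
Bivector part b = (-1)*(-4) - 3*(-5) = 4 - (-15) = 19
uv = -7 + 19*e12


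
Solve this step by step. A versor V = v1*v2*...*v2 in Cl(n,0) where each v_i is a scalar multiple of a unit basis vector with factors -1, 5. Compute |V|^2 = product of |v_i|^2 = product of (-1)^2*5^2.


Each vector v_i has |v_i|^2 = s_i^2
Squared scales: (-1)^2 = 1, 5^2 = 25
|V|^2 = 1 * 25
= 25


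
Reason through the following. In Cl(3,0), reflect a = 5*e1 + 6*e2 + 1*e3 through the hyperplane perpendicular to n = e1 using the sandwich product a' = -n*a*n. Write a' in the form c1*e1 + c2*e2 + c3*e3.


Reflection formula: a' = -n*a*n, with n = e1 (unit vector, n^2 = 1).
For reflection through hyperplane perp to e1:
The component along e1 flips sign, others stay.
a = (5, 6, 1)
a' = (-5, 6, 1)
a' = -5*e1 + 6*e2 + 1*e3


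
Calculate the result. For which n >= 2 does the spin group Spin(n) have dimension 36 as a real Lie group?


dim Spin(n) = dim so(n) = n(n-1)/2.
Solve n(n-1)/2 = 36, i.e. n^2 - n - 72 = 0.
Discriminant = 1 + 8*36 = 289
n = (1 + sqrt(289))/2 = (1 + 17)/2 = 9


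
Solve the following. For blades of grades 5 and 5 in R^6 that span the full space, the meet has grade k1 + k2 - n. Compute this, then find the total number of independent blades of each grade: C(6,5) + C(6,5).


Meet grade = grade(A) + grade(B) - n
= 5 + 5 - 6 = 4
C(6,5) = 6
C(6,5) = 6
dim_A + dim_B = 6 + 6 = 12


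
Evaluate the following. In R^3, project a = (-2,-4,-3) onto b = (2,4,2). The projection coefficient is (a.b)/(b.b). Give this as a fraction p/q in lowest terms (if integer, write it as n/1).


Projection coefficient = (a . b) / (b . b)
a . b = (-2)*2 + (-4)*4 + (-3)*2
= -4 + (-16) + (-6) = -26
b . b = 2^2 + 4^2 + 2^2
= 4 + 16 + 4 = 24
Coefficient = -26/24
In lowest terms: -13/12


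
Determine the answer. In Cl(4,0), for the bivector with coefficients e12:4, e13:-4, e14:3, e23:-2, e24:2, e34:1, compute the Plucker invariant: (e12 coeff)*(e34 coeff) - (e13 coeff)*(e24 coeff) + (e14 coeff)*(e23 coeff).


Plucker relation: af - be + cd
a*f = 4*1 = 4
b*e = (-4)*2 = -8
c*d = 3*(-2) = -6
af - be + cd = 4 - (-8) + (-6)
= 6


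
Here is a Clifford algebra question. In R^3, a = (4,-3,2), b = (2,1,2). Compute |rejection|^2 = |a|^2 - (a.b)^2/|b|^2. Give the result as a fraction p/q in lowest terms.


|a|^2 = 4^2 + (-3)^2 + 2^2 = 29
|b|^2 = 2^2 + 1^2 + 2^2 = 9
a . b = 4*2 + (-3)*1 + 2*2 = 9
(a.b)^2 = 9^2 = 81
|rej|^2 = 29 - 81/9
= (261 - 81)/9
= 180/9
In lowest terms: 20/1


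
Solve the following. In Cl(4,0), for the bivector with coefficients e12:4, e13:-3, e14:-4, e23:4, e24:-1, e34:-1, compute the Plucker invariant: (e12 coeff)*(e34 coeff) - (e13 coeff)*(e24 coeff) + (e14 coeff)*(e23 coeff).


Plucker relation: af - be + cd
a*f = 4*(-1) = -4
b*e = (-3)*(-1) = 3
c*d = (-4)*4 = -16
af - be + cd = -4 - 3 + (-16)
= -23


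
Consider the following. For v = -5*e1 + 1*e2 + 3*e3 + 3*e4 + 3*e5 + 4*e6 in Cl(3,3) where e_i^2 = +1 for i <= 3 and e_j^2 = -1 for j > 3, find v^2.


v^2 = sum of c_i^2 * e_i^2
Positive signature terms (e_i^2 = +1): (-5)^2 + 1^2 + 3^2 = 35
Negative signature terms (e_j^2 = -1): 3^2 + 3^2 + 4^2 = 34
v^2 = 35 - 34 = 1


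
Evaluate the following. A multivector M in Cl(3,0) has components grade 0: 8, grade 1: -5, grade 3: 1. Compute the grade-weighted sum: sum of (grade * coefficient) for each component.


Grade-weighted sum = sum of grade_k * coefficient_k
0*8 = 0
1*(-5) = -5
3*1 = 3
Total = 0 + (-5) + 3 = -2


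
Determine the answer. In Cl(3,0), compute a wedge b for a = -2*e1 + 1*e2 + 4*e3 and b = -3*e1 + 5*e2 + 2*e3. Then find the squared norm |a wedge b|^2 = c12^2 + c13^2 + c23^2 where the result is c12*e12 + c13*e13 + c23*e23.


a wedge b = (a1*b2 - a2*b1)*e12 + (a1*b3 - a3*b1)*e13 + (a2*b3 - a3*b2)*e23
e12 coeff: (-2)*5 - 1*(-3) = -10 - (-3) = -7
e13 coeff: (-2)*2 - 4*(-3) = -4 - (-12) = 8
e23 coeff: 1*2 - 4*5 = 2 - 20 = -18
|a wedge b|^2 = (-7)^2 + 8^2 + (-18)^2
= 49 + 64 + 324
= 437


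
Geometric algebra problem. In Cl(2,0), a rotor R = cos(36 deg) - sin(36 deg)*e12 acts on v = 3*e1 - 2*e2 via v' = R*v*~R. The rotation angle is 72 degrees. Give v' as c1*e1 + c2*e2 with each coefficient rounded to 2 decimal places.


Rotor R = cos(36deg) - sin(36deg)*e12
Rotation angle theta = 2 * 36 = 72 degrees
v' = R*v*~R rotates v by theta.
cos(72deg) = 0.3090, sin(72deg) = 0.9511
v'_1 = 3*cos(72deg) - (-2)*sin(72deg)
= 3*0.3090 - (-2)*0.9511
= 2.83
v'_2 = 3*sin(72deg) + (-2)*cos(72deg)
= 3*0.9511 + (-2)*0.3090
= 2.24
v' = 2.83*e1 + 2.24*e2


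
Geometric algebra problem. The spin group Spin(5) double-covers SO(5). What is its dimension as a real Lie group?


Spin(n) double-covers SO(n); both have Lie algebra so(n) of dimension n(n-1)/2.
n = 5
n(n-1) = 5 * 4 = 20
dim Spin(5) = 20/2 = 10


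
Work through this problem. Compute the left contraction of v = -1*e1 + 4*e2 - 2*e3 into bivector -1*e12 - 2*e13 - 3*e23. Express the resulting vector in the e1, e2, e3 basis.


Left contraction v _| B = <vB>_1 (grade-1 part of the geometric product vB).
Using e1_|e12 = e2, e2_|e12 = -e1, e1_|e13 = e3, e3_|e13 = -e1, e2_|e23 = e3, e3_|e23 = -e2:
e1 coeff: -v2*b12 - v3*b13 = -(4)*(-1) - (-2)*(-2) = 0
e2 coeff: v1*b12 - v3*b23 = (-1)*(-1) - (-2)*(-3) = -5
e3 coeff: v1*b13 + v2*b23 = (-1)*(-2) + (4)*(-3) = -10
v _| B = 0*e1 - 5*e2 - 10*e3


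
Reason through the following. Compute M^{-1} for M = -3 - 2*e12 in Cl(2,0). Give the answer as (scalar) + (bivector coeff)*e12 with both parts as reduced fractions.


M = -3 - 2*e12, where e12^2 = -1.
Since M commutes with its reverse ~M = a - b*e12, M * ~M = a^2 - b^2*e12^2 = a^2 + b^2.
So M^{-1} = ~M / (a^2 + b^2) = (a - b*e12)/(a^2 + b^2).
a^2 + b^2 = 9 + 4 = 13
Scalar part = -3/13 = -3/13
Bivector coeff = 2/13 = 2/13
M^{-1} = -3/13 + 2/13*e12


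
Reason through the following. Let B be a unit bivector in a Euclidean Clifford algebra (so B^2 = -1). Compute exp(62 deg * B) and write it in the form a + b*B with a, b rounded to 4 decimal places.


For a unit bivector B with B^2 = -1, the exponential series gives
e^(theta*B) = cos(theta) + sin(theta)*B (the GA analogue of Euler's formula).
theta = 62 degrees = 1.082104 rad
cos(62 deg) = 0.4695
sin(62 deg) = 0.8829
exp(theta*B) = 0.4695 + 0.8829*B


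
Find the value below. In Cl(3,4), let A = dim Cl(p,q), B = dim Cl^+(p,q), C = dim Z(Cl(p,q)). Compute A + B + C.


n = 3 + 4 = 7
Total dim = 2^7 = 128
Even subalgebra dim = 2^6 = 64
n is odd, so center dim = 2
Sum = 128 + 64 + 2 = 194


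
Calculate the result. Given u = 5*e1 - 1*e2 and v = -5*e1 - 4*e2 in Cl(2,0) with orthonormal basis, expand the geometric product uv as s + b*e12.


Expand: (5*e1 - 1*e2)(-5*e1 - 4*e2)
= 5*(-5)*e1e1 + 5*(-4)*e1e2 + (-1)*(-5)*e2e1 + (-1)*(-4)*e2e2
Using e1^2 = e2^2 = 1, e2e1 = -e1e2:
Scalar part s = 5*(-5) + (-1)*(-4) = -25 + 4 = -21
Bivector part b = 5*(-4) - (-1)*(-5) = -20 - 5 = -25
uv = -21 - 25*e12


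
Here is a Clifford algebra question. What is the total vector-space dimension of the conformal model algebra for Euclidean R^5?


The conformal model of R^5 uses Cl(6,1): the 5 Euclidean generators plus two extra orthogonal generators e+ (e+^2 = +1) and e- (e-^2 = -1), from which the null vectors e0, einf are built.
Number of generators m = 5 + 2 = 7.
dim Cl(p,q) = 2^m = 2^7 = 128


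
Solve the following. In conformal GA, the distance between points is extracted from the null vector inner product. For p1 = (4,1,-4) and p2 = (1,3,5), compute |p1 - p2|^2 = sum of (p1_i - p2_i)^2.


p1 - p2 = (3, -2, -9)
|p1 - p2|^2 = 3^2 + (-2)^2 + (-9)^2
= 9 + 4 + 81
= 94


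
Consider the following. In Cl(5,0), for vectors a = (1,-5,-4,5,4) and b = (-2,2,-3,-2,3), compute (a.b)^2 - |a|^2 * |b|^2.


a . b = 1*(-2) + (-5)*2 + (-4)*(-3) + 5*(-2) + 4*3
= -2 + (-10) + 12 + (-10) + 12 = 2
|a|^2 = 1^2 + (-5)^2 + (-4)^2 + 5^2 + 4^2 = 83
|b|^2 = (-2)^2 + 2^2 + (-3)^2 + (-2)^2 + 3^2 = 30
(a.b)^2 = 2^2 = 4
|a|^2 * |b|^2 = 83 * 30 = 2490
Result = 4 - 2490 = -2486


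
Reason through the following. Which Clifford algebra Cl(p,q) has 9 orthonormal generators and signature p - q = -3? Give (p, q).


We need p + q = 9 and p - q = -3.
Adding: 2p = 9 + (-3) = 6, so p = 3.
Then q = 9 - 3 = 6.
(p, q) = (3, 6)


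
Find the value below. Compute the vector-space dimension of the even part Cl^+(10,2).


Even subalgebra dimension = 2^(n-1)
n = 10 + 2 = 12
2^(12 - 1) = 2^11 = 2048
Verification: sum of C(12,k) for even k = 1 + 66 + 495 + 924 + 495 + 66 + 1 = 2048
Result = 2048


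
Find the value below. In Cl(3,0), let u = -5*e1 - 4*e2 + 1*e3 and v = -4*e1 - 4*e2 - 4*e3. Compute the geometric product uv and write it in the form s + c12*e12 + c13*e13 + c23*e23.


In Cl(3,0): e_i^2 = 1, e_ie_j = -e_je_i for i != j.
Scalar part = u . v = (-5)*(-4) + (-4)*(-4) + 1*(-4)
= 20 + 16 + (-4) = 32
e12 coeff = (-5)*(-4) - (-4)*(-4) = 20 - 16 = 4
e13 coeff = (-5)*(-4) - 1*(-4) = 20 - (-4) = 24
e23 coeff = (-4)*(-4) - 1*(-4) = 16 - (-4) = 20
uv = 32 + 4*e12 + 24*e13 + 20*e23


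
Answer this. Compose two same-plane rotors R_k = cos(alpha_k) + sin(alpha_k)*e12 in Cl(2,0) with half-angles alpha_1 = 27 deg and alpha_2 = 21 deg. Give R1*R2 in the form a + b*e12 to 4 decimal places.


Same-plane rotors commute and their half-angles add:
R1*R2 = cos(a1 + a2) + sin(a1 + a2)*e12.
a1 + a2 = 27 + 21 = 48 deg
cos(48 deg) = 0.6691
sin(48 deg) = 0.7431
R1*R2 = 0.6691 + 0.7431*e12


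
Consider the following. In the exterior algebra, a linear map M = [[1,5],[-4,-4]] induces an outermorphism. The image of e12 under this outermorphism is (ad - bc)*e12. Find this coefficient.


The outermorphism of a linear map f sends e1^e2 to f(e1)^f(e2).
f(e1) = 1*e1 - 4*e2
f(e2) = 5*e1 - 4*e2
f(e1) ^ f(e2) = (1*e1 - 4*e2) ^ (5*e1 - 4*e2)
= 1*(-4)*e12 + (-4)*5*e21
= (-4 - (-20))*e12
= 16*e12
Coefficient = 16


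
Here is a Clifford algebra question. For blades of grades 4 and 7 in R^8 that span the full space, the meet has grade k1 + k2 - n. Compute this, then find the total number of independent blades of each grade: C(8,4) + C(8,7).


Meet grade = grade(A) + grade(B) - n
= 4 + 7 - 8 = 3
C(8,4) = 70
C(8,7) = 8
dim_A + dim_B = 70 + 8 = 78


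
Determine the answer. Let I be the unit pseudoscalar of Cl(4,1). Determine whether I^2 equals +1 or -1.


The pseudoscalar I = e1...e_n (product of all n generators) of Cl(p,q) satisfies I^2 = (-1)^(q + n(n-1)/2).
p = 4, q = 1, n = p + q = 5
n(n-1)/2 = 5 * 4 / 2 = 10
Exponent = q + n(n-1)/2 = 1 + 10 = 11
I^2 = (-1)^11 = -1


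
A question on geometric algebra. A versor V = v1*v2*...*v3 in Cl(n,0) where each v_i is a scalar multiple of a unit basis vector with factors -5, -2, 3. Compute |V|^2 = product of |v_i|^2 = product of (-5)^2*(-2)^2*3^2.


Each vector v_i has |v_i|^2 = s_i^2
Squared scales: (-5)^2 = 25, (-2)^2 = 4, 3^2 = 9
|V|^2 = 25 * 4 * 9
= 900


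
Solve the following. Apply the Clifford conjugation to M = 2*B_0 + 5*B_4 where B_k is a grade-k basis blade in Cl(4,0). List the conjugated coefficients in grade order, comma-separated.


Clifford conjugate sign for grade k: (-1)^(k(k+1)/2)
Grade 0: (-1)^(0*1/2) = (-1)^0 = 1, coeff 2 -> 2
Grade 4: (-1)^(4*5/2) = (-1)^10 = 1, coeff 5 -> 5
Conjugated coefficients: 2, 5


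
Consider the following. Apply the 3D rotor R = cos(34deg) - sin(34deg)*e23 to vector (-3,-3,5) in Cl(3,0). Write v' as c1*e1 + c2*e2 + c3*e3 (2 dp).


Rotor R = cos(34deg) - sin(34deg)*e23
Rotation angle theta = 2 * 34 = 68 degrees in the e23 plane (e2 -> e3).
The component perpendicular to the plane (e1) is invariant: v'_1 = v1 = -3.00
cos(68deg) = 0.3746, sin(68deg) = 0.9272
v'_2 = v2*cos(theta) - v3*sin(theta) = -3*0.3746 - 5*0.9272 = -5.76
v'_3 = v2*sin(theta) + v3*cos(theta) = -3*0.9272 + 5*0.3746 = -0.91
v' = -3.00*e1 - 5.76*e2 - 0.91*e3


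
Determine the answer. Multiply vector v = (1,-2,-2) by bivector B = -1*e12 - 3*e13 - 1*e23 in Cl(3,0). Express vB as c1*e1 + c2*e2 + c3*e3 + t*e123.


vB has grade-1 (vector) and grade-3 (trivector) parts: vB = (v _| B) + (v ^ B).
Vector part <vB>_1:
  e1: -v2*b12 - v3*b13 = -(-2)*(-1) - (-2)*(-3) = -8
  e2: v1*b12 - v3*b23 = (1)*(-1) - (-2)*(-1) = -3
  e3: v1*b13 + v2*b23 = (1)*(-3) + (-2)*(-1) = -1
Trivector part <vB>_3:
  e123: v1*b23 - v2*b13 + v3*b12 = (1)*(-1) - (-2)*(-3) + (-2)*(-1) = -5
vB = -8*e1 - 3*e2 - 1*e3 - 5*e123


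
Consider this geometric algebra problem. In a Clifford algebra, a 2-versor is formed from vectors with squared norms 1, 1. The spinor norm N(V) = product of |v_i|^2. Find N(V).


Spinor norm N(V) = |v1|^2 * |v2|^2 * ... * |v2|^2
= 1 * 1
Running product: 1, 1
N(V) = 1


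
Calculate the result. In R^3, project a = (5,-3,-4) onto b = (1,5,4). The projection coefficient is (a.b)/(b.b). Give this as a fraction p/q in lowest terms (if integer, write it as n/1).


Projection coefficient = (a . b) / (b . b)
a . b = 5*1 + (-3)*5 + (-4)*4
= 5 + (-15) + (-16) = -26
b . b = 1^2 + 5^2 + 4^2
= 1 + 25 + 16 = 42
Coefficient = -26/42
In lowest terms: -13/21


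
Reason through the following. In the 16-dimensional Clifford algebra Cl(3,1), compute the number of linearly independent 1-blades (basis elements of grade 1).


Number of grade-k basis blades in Cl(p,q) with n = p + q is C(n, k).
n = 3 + 1 = 4
C(4, 1) = 4! / (1! * 3!)
= 24 / (1 * 6)
= 4


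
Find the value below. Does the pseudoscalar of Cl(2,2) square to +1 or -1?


The pseudoscalar I = e1...e_n (product of all n generators) of Cl(p,q) satisfies I^2 = (-1)^(q + n(n-1)/2).
p = 2, q = 2, n = p + q = 4
n(n-1)/2 = 4 * 3 / 2 = 6
Exponent = q + n(n-1)/2 = 2 + 6 = 8
I^2 = (-1)^8 = +1


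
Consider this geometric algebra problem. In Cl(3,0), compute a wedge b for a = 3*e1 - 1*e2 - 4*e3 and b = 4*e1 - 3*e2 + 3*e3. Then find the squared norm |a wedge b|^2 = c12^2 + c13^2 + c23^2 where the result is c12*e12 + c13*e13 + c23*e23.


a wedge b = (a1*b2 - a2*b1)*e12 + (a1*b3 - a3*b1)*e13 + (a2*b3 - a3*b2)*e23
e12 coeff: 3*(-3) - (-1)*4 = -9 - (-4) = -5
e13 coeff: 3*3 - (-4)*4 = 9 - (-16) = 25
e23 coeff: (-1)*3 - (-4)*(-3) = -3 - 12 = -15
|a wedge b|^2 = (-5)^2 + 25^2 + (-15)^2
= 25 + 625 + 225
= 875


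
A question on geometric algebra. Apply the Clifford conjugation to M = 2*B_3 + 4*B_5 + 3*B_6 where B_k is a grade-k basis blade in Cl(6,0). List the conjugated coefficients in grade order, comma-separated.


Clifford conjugate sign for grade k: (-1)^(k(k+1)/2)
Grade 3: (-1)^(3*4/2) = (-1)^6 = 1, coeff 2 -> 2
Grade 5: (-1)^(5*6/2) = (-1)^15 = -1, coeff 4 -> -4
Grade 6: (-1)^(6*7/2) = (-1)^21 = -1, coeff 3 -> -3
Conjugated coefficients: 2, -4, -3


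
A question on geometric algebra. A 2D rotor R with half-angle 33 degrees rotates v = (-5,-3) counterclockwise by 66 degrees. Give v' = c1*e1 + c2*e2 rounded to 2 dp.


Rotor R = cos(33deg) - sin(33deg)*e12
Rotation angle theta = 2 * 33 = 66 degrees
v' = R*v*~R rotates v by theta.
cos(66deg) = 0.4067, sin(66deg) = 0.9135
v'_1 = -5*cos(66deg) - (-3)*sin(66deg)
= -5*0.4067 - (-3)*0.9135
= 0.71
v'_2 = -5*sin(66deg) + (-3)*cos(66deg)
= -5*0.9135 + (-3)*0.4067
= -5.79
v' = 0.71*e1 - 5.79*e2


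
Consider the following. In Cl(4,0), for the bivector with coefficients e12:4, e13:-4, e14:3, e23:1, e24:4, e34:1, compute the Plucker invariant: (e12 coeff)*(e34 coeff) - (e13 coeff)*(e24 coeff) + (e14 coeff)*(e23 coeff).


Plucker relation: af - be + cd
a*f = 4*1 = 4
b*e = (-4)*4 = -16
c*d = 3*1 = 3
af - be + cd = 4 - (-16) + 3
= 23


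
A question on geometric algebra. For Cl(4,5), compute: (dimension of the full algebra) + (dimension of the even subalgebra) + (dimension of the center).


n = 4 + 5 = 9
Total dim = 2^9 = 512
Even subalgebra dim = 2^8 = 256
n is odd, so center dim = 2
Sum = 512 + 256 + 2 = 770


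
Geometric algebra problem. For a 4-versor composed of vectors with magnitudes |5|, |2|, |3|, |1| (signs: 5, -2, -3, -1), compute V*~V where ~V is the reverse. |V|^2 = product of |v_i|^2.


Each vector v_i has |v_i|^2 = s_i^2
Squared scales: 5^2 = 25, (-2)^2 = 4, (-3)^2 = 9, (-1)^2 = 1
|V|^2 = 25 * 4 * 9 * 1
= 900


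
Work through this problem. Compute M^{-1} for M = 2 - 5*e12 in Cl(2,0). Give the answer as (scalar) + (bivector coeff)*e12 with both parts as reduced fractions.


M = 2 - 5*e12, where e12^2 = -1.
Since M commutes with its reverse ~M = a - b*e12, M * ~M = a^2 - b^2*e12^2 = a^2 + b^2.
So M^{-1} = ~M / (a^2 + b^2) = (a - b*e12)/(a^2 + b^2).
a^2 + b^2 = 4 + 25 = 29
Scalar part = 2/29 = 2/29
Bivector coeff = 5/29 = 5/29
M^{-1} = 2/29 + 5/29*e12


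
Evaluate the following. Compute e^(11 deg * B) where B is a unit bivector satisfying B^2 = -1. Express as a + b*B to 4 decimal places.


For a unit bivector B with B^2 = -1, the exponential series gives
e^(theta*B) = cos(theta) + sin(theta)*B (the GA analogue of Euler's formula).
theta = 11 degrees = 0.191986 rad
cos(11 deg) = 0.9816
sin(11 deg) = 0.1908
exp(theta*B) = 0.9816 + 0.1908*B


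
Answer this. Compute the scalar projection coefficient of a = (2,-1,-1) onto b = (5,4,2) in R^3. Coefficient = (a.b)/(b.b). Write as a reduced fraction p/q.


Projection coefficient = (a . b) / (b . b)
a . b = 2*5 + (-1)*4 + (-1)*2
= 10 + (-4) + (-2) = 4
b . b = 5^2 + 4^2 + 2^2
= 25 + 16 + 4 = 45
Coefficient = 4/45
In lowest terms: 4/45


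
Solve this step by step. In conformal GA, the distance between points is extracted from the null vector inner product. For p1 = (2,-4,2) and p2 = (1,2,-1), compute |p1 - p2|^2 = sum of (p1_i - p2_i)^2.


p1 - p2 = (1, -6, 3)
|p1 - p2|^2 = 1^2 + (-6)^2 + 3^2
= 1 + 36 + 9
= 46


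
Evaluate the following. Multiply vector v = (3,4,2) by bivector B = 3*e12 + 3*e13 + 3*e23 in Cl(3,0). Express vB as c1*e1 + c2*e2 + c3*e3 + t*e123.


vB has grade-1 (vector) and grade-3 (trivector) parts: vB = (v _| B) + (v ^ B).
Vector part <vB>_1:
  e1: -v2*b12 - v3*b13 = -(4)*(3) - (2)*(3) = -18
  e2: v1*b12 - v3*b23 = (3)*(3) - (2)*(3) = 3
  e3: v1*b13 + v2*b23 = (3)*(3) + (4)*(3) = 21
Trivector part <vB>_3:
  e123: v1*b23 - v2*b13 + v3*b12 = (3)*(3) - (4)*(3) + (2)*(3) = 3
vB = -18*e1 + 3*e2 + 21*e3 + 3*e123


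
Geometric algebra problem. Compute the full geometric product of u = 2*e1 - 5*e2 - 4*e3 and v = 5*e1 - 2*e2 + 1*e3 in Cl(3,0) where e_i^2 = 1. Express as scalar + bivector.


In Cl(3,0): e_i^2 = 1, e_ie_j = -e_je_i for i != j.
Scalar part = u . v = 2*5 + (-5)*(-2) + (-4)*1
= 10 + 10 + (-4) = 16
e12 coeff = 2*(-2) - (-5)*5 = -4 - (-25) = 21
e13 coeff = 2*1 - (-4)*5 = 2 - (-20) = 22
e23 coeff = (-5)*1 - (-4)*(-2) = -5 - 8 = -13
uv = 16 + 21*e12 + 22*e13 - 13*e23


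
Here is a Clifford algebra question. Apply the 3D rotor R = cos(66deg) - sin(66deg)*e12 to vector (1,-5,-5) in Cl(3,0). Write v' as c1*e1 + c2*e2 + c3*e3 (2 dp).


Rotor R = cos(66deg) - sin(66deg)*e12
Rotation angle theta = 2 * 66 = 132 degrees in the e12 plane (e1 -> e2).
The component perpendicular to the plane (e3) is invariant: v'_3 = v3 = -5.00
cos(132deg) = -0.6691, sin(132deg) = 0.7431
v'_1 = v1*cos(theta) - v2*sin(theta) = 1*(-0.6691) - (-5)*0.7431 = 3.05
v'_2 = v1*sin(theta) + v2*cos(theta) = 1*0.7431 + (-5)*(-0.6691) = 4.09
v' = 3.05*e1 + 4.09*e2 - 5.00*e3


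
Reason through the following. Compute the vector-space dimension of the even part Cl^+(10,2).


Even subalgebra dimension = 2^(n-1)
n = 10 + 2 = 12
2^(12 - 1) = 2^11 = 2048
Verification: sum of C(12,k) for even k = 1 + 66 + 495 + 924 + 495 + 66 + 1 = 2048
Result = 2048


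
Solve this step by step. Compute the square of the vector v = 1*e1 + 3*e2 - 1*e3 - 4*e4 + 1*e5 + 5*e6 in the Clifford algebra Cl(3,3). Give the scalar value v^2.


v^2 = sum of c_i^2 * e_i^2
Positive signature terms (e_i^2 = +1): 1^2 + 3^2 + (-1)^2 = 11
Negative signature terms (e_j^2 = -1): (-4)^2 + 1^2 + 5^2 = 42
v^2 = 11 - 42 = -31


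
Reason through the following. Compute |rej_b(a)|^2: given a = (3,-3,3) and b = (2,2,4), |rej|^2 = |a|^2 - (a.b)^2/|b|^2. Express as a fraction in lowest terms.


|a|^2 = 3^2 + (-3)^2 + 3^2 = 27
|b|^2 = 2^2 + 2^2 + 4^2 = 24
a . b = 3*2 + (-3)*2 + 3*4 = 12
(a.b)^2 = 12^2 = 144
|rej|^2 = 27 - 144/24
= (648 - 144)/24
= 504/24
In lowest terms: 21/1


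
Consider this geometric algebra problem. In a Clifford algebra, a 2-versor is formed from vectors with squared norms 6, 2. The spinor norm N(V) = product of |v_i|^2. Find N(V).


Spinor norm N(V) = |v1|^2 * |v2|^2 * ... * |v2|^2
= 6 * 2
Running product: 6, 12
N(V) = 12


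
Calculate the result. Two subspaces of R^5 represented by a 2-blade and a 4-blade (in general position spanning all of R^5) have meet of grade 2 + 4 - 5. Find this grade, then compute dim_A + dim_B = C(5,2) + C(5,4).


Meet grade = grade(A) + grade(B) - n
= 2 + 4 - 5 = 1
C(5,2) = 10
C(5,4) = 5
dim_A + dim_B = 10 + 5 = 15


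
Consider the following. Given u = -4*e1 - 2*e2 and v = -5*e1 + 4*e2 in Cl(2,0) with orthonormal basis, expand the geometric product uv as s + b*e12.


Expand: (-4*e1 - 2*e2)(-5*e1 + 4*e2)
= (-4)*(-5)*e1e1 + (-4)*4*e1e2 + (-2)*(-5)*e2e1 + (-2)*4*e2e2
Using e1^2 = e2^2 = 1, e2e1 = -e1e2:
Scalar part s = (-4)*(-5) + (-2)*4 = 20 + (-8) = 12
Bivector part b = (-4)*4 - (-2)*(-5) = -16 - 10 = -26
uv = 12 - 26*e12


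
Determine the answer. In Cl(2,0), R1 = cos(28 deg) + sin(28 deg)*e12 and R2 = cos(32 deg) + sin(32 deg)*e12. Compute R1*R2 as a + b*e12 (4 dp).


Same-plane rotors commute and their half-angles add:
R1*R2 = cos(a1 + a2) + sin(a1 + a2)*e12.
a1 + a2 = 28 + 32 = 60 deg
cos(60 deg) = 0.5000
sin(60 deg) = 0.8660
R1*R2 = 0.5000 + 0.8660*e12


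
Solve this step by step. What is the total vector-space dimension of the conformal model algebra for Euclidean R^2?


The conformal model of R^2 uses Cl(3,1): the 2 Euclidean generators plus two extra orthogonal generators e+ (e+^2 = +1) and e- (e-^2 = -1), from which the null vectors e0, einf are built.
Number of generators m = 2 + 2 = 4.
dim Cl(p,q) = 2^m = 2^4 = 16


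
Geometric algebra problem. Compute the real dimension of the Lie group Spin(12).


Spin(n) double-covers SO(n); both have Lie algebra so(n) of dimension n(n-1)/2.
n = 12
n(n-1) = 12 * 11 = 132
dim Spin(12) = 132/2 = 66


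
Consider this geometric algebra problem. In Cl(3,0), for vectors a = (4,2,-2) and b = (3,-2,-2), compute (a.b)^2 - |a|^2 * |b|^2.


a . b = 4*3 + 2*(-2) + (-2)*(-2)
= 12 + (-4) + 4 = 12
|a|^2 = 4^2 + 2^2 + (-2)^2 = 24
|b|^2 = 3^2 + (-2)^2 + (-2)^2 = 17
(a.b)^2 = 12^2 = 144
|a|^2 * |b|^2 = 24 * 17 = 408
Result = 144 - 408 = -264


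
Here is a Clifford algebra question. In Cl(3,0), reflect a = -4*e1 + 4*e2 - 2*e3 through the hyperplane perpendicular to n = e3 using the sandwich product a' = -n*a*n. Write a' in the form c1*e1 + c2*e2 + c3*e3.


Reflection formula: a' = -n*a*n, with n = e3 (unit vector, n^2 = 1).
For reflection through hyperplane perp to e3:
The component along e3 flips sign, others stay.
a = (-4, 4, -2)
a' = (-4, 4, 2)
a' = -4*e1 + 4*e2 + 2*e3


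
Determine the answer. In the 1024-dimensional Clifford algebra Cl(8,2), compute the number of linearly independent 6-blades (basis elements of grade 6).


Number of grade-k basis blades in Cl(p,q) with n = p + q is C(n, k).
n = 8 + 2 = 10
C(10, 6) = 10! / (6! * 4!)
= 3628800 / (720 * 24)
= 210


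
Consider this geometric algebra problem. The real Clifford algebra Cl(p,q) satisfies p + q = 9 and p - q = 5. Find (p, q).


We need p + q = 9 and p - q = 5.
Adding: 2p = 9 + 5 = 14, so p = 7.
Then q = 9 - 7 = 2.
(p, q) = (7, 2)


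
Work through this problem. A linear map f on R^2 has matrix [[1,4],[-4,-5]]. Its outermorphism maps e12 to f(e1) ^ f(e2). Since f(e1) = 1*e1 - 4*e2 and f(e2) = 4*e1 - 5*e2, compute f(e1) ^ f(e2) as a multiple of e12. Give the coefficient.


The outermorphism of a linear map f sends e1^e2 to f(e1)^f(e2).
f(e1) = 1*e1 - 4*e2
f(e2) = 4*e1 - 5*e2
f(e1) ^ f(e2) = (1*e1 - 4*e2) ^ (4*e1 - 5*e2)
= 1*(-5)*e12 + (-4)*4*e21
= (-5 - (-16))*e12
= 11*e12
Coefficient = 11


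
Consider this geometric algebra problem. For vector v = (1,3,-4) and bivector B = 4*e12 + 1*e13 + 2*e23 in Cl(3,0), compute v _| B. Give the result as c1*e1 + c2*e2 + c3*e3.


Left contraction v _| B = <vB>_1 (grade-1 part of the geometric product vB).
Using e1_|e12 = e2, e2_|e12 = -e1, e1_|e13 = e3, e3_|e13 = -e1, e2_|e23 = e3, e3_|e23 = -e2:
e1 coeff: -v2*b12 - v3*b13 = -(3)*(4) - (-4)*(1) = -8
e2 coeff: v1*b12 - v3*b23 = (1)*(4) - (-4)*(2) = 12
e3 coeff: v1*b13 + v2*b23 = (1)*(1) + (3)*(2) = 7
v _| B = -8*e1 + 12*e2 + 7*e3


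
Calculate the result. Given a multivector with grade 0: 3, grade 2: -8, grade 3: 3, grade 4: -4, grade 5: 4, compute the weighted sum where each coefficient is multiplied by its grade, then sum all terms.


Grade-weighted sum = sum of grade_k * coefficient_k
0*3 = 0
2*(-8) = -16
3*3 = 9
4*(-4) = -16
5*4 = 20
Total = 0 + (-16) + 9 + (-16) + 20 = -3


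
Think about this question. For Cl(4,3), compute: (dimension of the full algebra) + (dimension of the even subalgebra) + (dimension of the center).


n = 4 + 3 = 7
Total dim = 2^7 = 128
Even subalgebra dim = 2^6 = 64
n is odd, so center dim = 2
Sum = 128 + 64 + 2 = 194


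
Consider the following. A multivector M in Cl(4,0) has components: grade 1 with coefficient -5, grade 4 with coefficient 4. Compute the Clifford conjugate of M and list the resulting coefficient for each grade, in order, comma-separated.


Clifford conjugate sign for grade k: (-1)^(k(k+1)/2)
Grade 1: (-1)^(1*2/2) = (-1)^1 = -1, coeff -5 -> 5
Grade 4: (-1)^(4*5/2) = (-1)^10 = 1, coeff 4 -> 4
Conjugated coefficients: 5, 4


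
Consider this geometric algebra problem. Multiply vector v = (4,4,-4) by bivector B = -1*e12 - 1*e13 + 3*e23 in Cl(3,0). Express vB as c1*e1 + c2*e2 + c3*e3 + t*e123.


vB has grade-1 (vector) and grade-3 (trivector) parts: vB = (v _| B) + (v ^ B).
Vector part <vB>_1:
  e1: -v2*b12 - v3*b13 = -(4)*(-1) - (-4)*(-1) = 0
  e2: v1*b12 - v3*b23 = (4)*(-1) - (-4)*(3) = 8
  e3: v1*b13 + v2*b23 = (4)*(-1) + (4)*(3) = 8
Trivector part <vB>_3:
  e123: v1*b23 - v2*b13 + v3*b12 = (4)*(3) - (4)*(-1) + (-4)*(-1) = 20
vB = 0*e1 + 8*e2 + 8*e3 + 20*e123
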